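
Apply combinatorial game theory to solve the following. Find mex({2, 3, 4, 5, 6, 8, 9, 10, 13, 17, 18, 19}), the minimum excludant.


Set = {2, 3, 4, 5, 6, 8, 9, 10, 13, 17, 18, 19}
0 is NOT in the set. This is the mex.
mex = 0

0


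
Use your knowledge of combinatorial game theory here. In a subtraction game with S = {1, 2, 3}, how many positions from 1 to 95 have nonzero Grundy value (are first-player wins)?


Subtraction set S = {1, 2, 3}, so G(n) = n mod 4.
G(n) = 0 when n is a multiple of 4.
Multiples of 4 in [1, 95]: 23
N-positions (nonzero Grundy) = 95 - 23 = 72

72


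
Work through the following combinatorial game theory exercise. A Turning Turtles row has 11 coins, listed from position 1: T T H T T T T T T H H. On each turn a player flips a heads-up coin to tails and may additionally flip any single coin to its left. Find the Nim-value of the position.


Coins: T T H T T T T T T H H
Key fact: a single head at position k behaves exactly like a Nim heap of size k (turning it to T and optionally flipping a coin at j < k corresponds to moving the heap from k to j, or to 0), and heads combine as a disjunctive sum (two heads at the same place would cancel, matching j XOR j = 0). So the Nim-value is the XOR of the 1-indexed positions of the heads.
Face-up positions (1-indexed): [3, 10, 11]
XOR 0 with 3: 0 XOR 3 = 3
XOR 3 with 10: 3 XOR 10 = 9
XOR 9 with 11: 9 XOR 11 = 2
Nim-value = 2

2


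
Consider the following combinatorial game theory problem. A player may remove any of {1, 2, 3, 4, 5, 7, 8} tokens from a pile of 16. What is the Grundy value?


The subtraction set is S = {1, 2, 3, 4, 5, 7, 8}.
G(k) = mex{ G(k - s) : s in S, s <= k }. We compute iteratively: G(0) = 0.
G(1) = mex({0}) = 1
G(2) = mex({0, 1}) = 2
G(3) = mex({0, 1, 2}) = 3
G(4) = mex({0, 1, 2, 3}) = 4
G(5) = mex({0, 1, 2, 3, 4}) = 5
G(6) = mex({1, 2, 3, 4, 5}) = 0
G(7) = mex({0, 2, 3, 4, 5}) = 1
G(8) = mex({0, 1, 3, 4, 5}) = 2
G(9) = mex({0, 1, 2, 4, 5}) = 3
G(10) = mex({0, 1, 2, 3, 5}) = 4
G(11) = mex({0, 1, 2, 3, 4}) = 5
G(12) = mex({1, 2, 3, 4, 5}) = 0
G(13) = mex({0, 2, 3, 4, 5}) = 1
Observe that G(6)..G(13) = 0, 1, 2, 3, 4, 5, 0, 1 repeats G(0)..G(7) = 0, 1, 2, 3, 4, 5, 0, 1.
For k >= max(S) = 8, G(k) is determined by the previous 8 values G(k-8)..G(k-1); a window of 8 consecutive values has recurred shifted by 6, so by induction G(k + 6) = G(k) for all k >= 0: the sequence is periodic from the start with period 6.
One period: G(0..5) = 0, 1, 2, 3, 4, 5.
16 mod 6 = 4, so G(16) = G(4) = 4.

4


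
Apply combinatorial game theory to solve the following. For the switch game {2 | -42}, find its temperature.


The game is {2 | -42}, a switch {a | b} with numbers a > b.
Cooling {a | b} by t gives {a - t | b + t}, which stops being hot when a - t = b + t, i.e. at t = (a - b)/2. So the temperature of a switch is (a - b)/2.
Temperature = (Left option - Right option) / 2
= (2 - (-42)) / 2
= 44 / 2
= 22

22


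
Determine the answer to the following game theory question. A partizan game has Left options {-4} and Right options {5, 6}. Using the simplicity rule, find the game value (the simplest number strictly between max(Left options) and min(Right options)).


Left options: {-4}, max = -4
Right options: {5, 6}, min = 5
All options are numbers and max(Left) < min(Right), so by the simplicity theorem the value is the simplest (earliest-born) number strictly between -4 and 5.
Integers -3 through 4 all lie strictly between -4 and 5.
Among integers, the simplest (lowest birthday = smallest |n|; 0 is born on day 0, +-n on day n) is 0.
No non-integer in the interval can be simpler: if x is a non-integer in the interval, then floor(x) or ceil(x) also lies in the interval (the interval contains an integer), and both are proper prefixes of x's sign expansion, i.e. born earlier. So the game value is 0.
Game value = 0

0


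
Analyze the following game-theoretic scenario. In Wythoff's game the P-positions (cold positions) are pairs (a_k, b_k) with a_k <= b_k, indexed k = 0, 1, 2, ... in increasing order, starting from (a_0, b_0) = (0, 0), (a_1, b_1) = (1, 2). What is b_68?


By Wythoff's theorem, a_k = floor(k * phi) and b_k = floor(k * phi^2) = a_k + k, where phi = (1 + sqrt(5))/2 is the golden ratio.
phi = (1 + sqrt(5))/2 = 1.618034
phi^2 = phi + 1 = 2.618034
k = 68
k * phi^2 = 68 * 2.618034 = 178.026311
b_68 = floor(k * phi^2) = 178 (check: a_68 + k = 110 + 68 = 178)

178


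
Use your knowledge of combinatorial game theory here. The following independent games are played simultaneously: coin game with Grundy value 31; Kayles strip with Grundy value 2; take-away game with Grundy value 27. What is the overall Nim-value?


By the Sprague-Grundy theorem, the Grundy value of a sum of games is the XOR of individual Grundy values.
coin game: Grundy value = 31. Running XOR: 0 XOR 31 = 31
Kayles strip: Grundy value = 2. Running XOR: 31 XOR 2 = 29
take-away game: Grundy value = 27. Running XOR: 29 XOR 27 = 6
The combined Grundy value is 6.

6


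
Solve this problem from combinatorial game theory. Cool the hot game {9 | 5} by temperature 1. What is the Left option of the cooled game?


Original game: {9 | 5} (a switch {a | b} with a > b).
Cooling by t (for t below the temperature (a - b)/2 = 2) taxes each move by t: {a | b} cooled by t is {a - t | b + t}.
Cooling amount: t = 1
Cooled Left option: 9 - 1 = 8
Cooled Right option: 5 + 1 = 6
Cooled game: {8 | 6}
Left option = 8

8


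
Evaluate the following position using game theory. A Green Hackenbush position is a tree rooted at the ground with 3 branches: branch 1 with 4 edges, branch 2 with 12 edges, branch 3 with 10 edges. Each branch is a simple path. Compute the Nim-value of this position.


The tree has 3 branches from the ground vertex.
In Green Hackenbush, the Nim-value of a simple path of length k is k.
Branch 1: length 4, Nim-value = 4
Branch 2: length 12, Nim-value = 12
Branch 3: length 10, Nim-value = 10
Total Nim-value = XOR of all branch values:
0 XOR 4 = 4
4 XOR 12 = 8
8 XOR 10 = 2
Nim-value of the tree = 2

2


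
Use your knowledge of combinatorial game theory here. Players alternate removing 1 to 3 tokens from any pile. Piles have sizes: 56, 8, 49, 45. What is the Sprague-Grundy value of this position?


Subtraction set: {1, 2, 3}
For this subtraction set, G(n) = n mod 4 (period = max + 1 = 4).
Pile 1 (size 56): G(56) = 56 mod 4 = 0
Pile 2 (size 8): G(8) = 8 mod 4 = 0
Pile 3 (size 49): G(49) = 49 mod 4 = 1
Pile 4 (size 45): G(45) = 45 mod 4 = 1
Total Grundy value = XOR of all: 0 XOR 0 XOR 1 XOR 1 = 0

0


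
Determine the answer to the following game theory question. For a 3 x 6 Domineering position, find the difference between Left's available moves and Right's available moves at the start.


Board is 3 x 6 (rows x cols).
Left (vertical) placements: (rows-1) * cols = 2 * 6 = 12
Right (horizontal) placements: rows * (cols-1) = 3 * 5 = 15
Advantage = Left - Right = 12 - 15 = -3

-3


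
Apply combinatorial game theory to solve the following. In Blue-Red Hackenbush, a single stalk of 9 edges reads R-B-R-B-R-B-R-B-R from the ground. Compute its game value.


Edges (from ground): R-B-R-B-R-B-R-B-R
By Berlekamp's sign-expansion rule, a Blue-Red Hackenbush stalk has the value of the surreal number whose sign sequence is the edge sequence with B -> + and R -> -.
Sign sequence: -+-+-+-+-
Trace the sign expansion in the surreal number tree, starting from 0:
Edge 1: R (sign -) -> bounds (-inf, 0), value = -1
Edge 2: B (sign +) -> bounds (-1, 0), value = -1/2
Edge 3: R (sign -) -> bounds (-1, -1/2), value = -3/4
Edge 4: B (sign +) -> bounds (-3/4, -1/2), value = -5/8
Edge 5: R (sign -) -> bounds (-3/4, -5/8), value = -11/16
Edge 6: B (sign +) -> bounds (-11/16, -5/8), value = -21/32
Edge 7: R (sign -) -> bounds (-11/16, -21/32), value = -43/64
Edge 8: B (sign +) -> bounds (-43/64, -21/32), value = -85/128
Edge 9: R (sign -) -> bounds (-43/64, -85/128), value = -171/256
Game value = -171/256

-171/256


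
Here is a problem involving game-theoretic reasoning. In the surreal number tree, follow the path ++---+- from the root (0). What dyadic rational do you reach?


Sign expansion: ++---+-
Rule: track bounds (lo, hi), initially (-inf, +inf). On '+', the current value becomes lo and we move to the simplest number in (value, hi): value + 1 if hi = +inf, otherwise the midpoint (value + hi)/2. On '-', the current value becomes hi and we move to value - 1 if lo = -inf, otherwise the midpoint (lo + value)/2.
Start at 0.
Step 1: sign = +, move right. Bounds: (0, +inf). Value = 1
Step 2: sign = +, move right. Bounds: (1, +inf). Value = 2
Step 3: sign = -, move left. Bounds: (1, 2). Value = 3/2
Step 4: sign = -, move left. Bounds: (1, 3/2). Value = 5/4
Step 5: sign = -, move left. Bounds: (1, 5/4). Value = 9/8
Step 6: sign = +, move right. Bounds: (9/8, 5/4). Value = 19/16
Step 7: sign = -, move left. Bounds: (9/8, 19/16). Value = 37/32
The surreal number with sign expansion ++---+- is 37/32.

37/32


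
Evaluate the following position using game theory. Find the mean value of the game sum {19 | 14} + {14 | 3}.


G1 = {19 | 14}, G2 = {14 | 3}
Each is a switch {a | b} with numbers a > b; its mean value is (a + b)/2, and mean value is additive over game sums: m(G1 + G2) = m(G1) + m(G2).
Mean of G1 = (19 + (14))/2 = 33/2 = 33/2
Mean of G2 = (14 + (3))/2 = 17/2 = 17/2
Mean of G1 + G2 = 33/2 + 17/2 = 25

25


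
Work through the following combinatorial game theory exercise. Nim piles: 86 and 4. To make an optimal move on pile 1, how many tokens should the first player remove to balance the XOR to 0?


Piles: 86 and 4
Current XOR: 86 XOR 4 = 82 (non-zero, so this is an N-position).
To make the XOR zero, we need to find a move that balances the piles.
For pile 1 (size 86): target = 86 XOR 82 = 4
We reduce pile 1 from 86 to 4.
Tokens removed: 86 - 4 = 82
Verification: 4 XOR 4 = 0

82


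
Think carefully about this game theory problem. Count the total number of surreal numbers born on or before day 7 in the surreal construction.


Day 0: {|} = 0 is born. Count = 1.
Day n: the number of surreal numbers born by day n is 2^(n+1) - 1.
By day 0: 2^1 - 1 = 1
By day 1: 2^2 - 1 = 3
By day 2: 2^3 - 1 = 7
By day 3: 2^4 - 1 = 15
By day 4: 2^5 - 1 = 31
By day 5: 2^6 - 1 = 63
By day 6: 2^7 - 1 = 127
By day 7: 2^8 - 1 = 255
By day 7: 255 surreal numbers.

255


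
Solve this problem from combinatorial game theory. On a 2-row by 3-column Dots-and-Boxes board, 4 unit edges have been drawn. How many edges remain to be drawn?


Grid: 2 x 3 boxes, i.e. 3 rows and 4 columns of dots.
Horizontal edges: (rows + 1) * cols = 3 * 3 = 9
Vertical edges: rows * (cols + 1) = 2 * 4 = 8
Total edges: 9 + 8 = 17
Edges drawn: 4
Remaining: 17 - 4 = 13

13


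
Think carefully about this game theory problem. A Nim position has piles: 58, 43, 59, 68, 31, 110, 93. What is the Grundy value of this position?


We need the XOR (exclusive or) of all pile sizes.
After XOR-ing pile 1 (size 58): 0 XOR 58 = 58
After XOR-ing pile 2 (size 43): 58 XOR 43 = 17
After XOR-ing pile 3 (size 59): 17 XOR 59 = 42
After XOR-ing pile 4 (size 68): 42 XOR 68 = 110
After XOR-ing pile 5 (size 31): 110 XOR 31 = 113
After XOR-ing pile 6 (size 110): 113 XOR 110 = 31
After XOR-ing pile 7 (size 93): 31 XOR 93 = 66
The Nim-value of this position is 66.

66


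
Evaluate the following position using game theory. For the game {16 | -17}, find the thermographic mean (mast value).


Game = {16 | -17}, a switch {a | b} with numbers a > b.
Its thermograph has left wall a - t and right wall b + t, which meet at t = (a - b)/2, where both equal (a + b)/2. So the mast (mean value) is at (a + b)/2.
Mean = (16 + (-17))/2 = -1/2 = -1/2

-1/2


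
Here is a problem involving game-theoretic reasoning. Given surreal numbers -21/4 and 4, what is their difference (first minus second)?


x = -21/4, y = 4
Converting to common denominator: 4
x = -21/4, y = 16/4
x - y = -21/4 - 4 = -37/4

-37/4


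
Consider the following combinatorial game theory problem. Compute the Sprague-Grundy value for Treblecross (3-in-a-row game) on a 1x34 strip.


Treblecross: place X on empty cells; 3-in-a-row wins.
Playing within two cells of an existing X lets the opponent win at once, so sensible play treats the cells i-2..i+2 around each X as dead. The player left with no safe cell loses, so this is a normal-play take-away game on strips of safe cells.
Placing X at cell i (0-indexed) of a strip of k safe cells leaves independent strips of sizes max(0, i-2) and max(0, k-i-3). Hence G(k) = mex{ G(max(0,i-2)) XOR G(max(0,k-i-3)) : 0 <= i < k }, with G(0) = 0.
G(1): splits (0,0):0^0=0 -> mex({0}) = 1
G(2): splits (0,0):0^0=0 -> mex({0}) = 1
G(3): splits (0,0):0^0=0 -> mex({0}) = 1
G(4): splits (0,1):0^1=1 (0,0):0^0=0 -> mex({0, 1}) = 2
G(5): splits (0,2):0^1=1 (0,1):0^1=1 (0,0):0^0=0 -> mex({0, 1}) = 2
G(6) = mex({1}) = 0
G(7) = mex({0, 1, 2}) = 3
G(8) = mex({0, 1, 2}) = 3
G(9) = mex({0, 2}) = 1
G(10) = mex({0, 2, 3}) = 1
G(11) = mex({0, 3}) = 1
G(12) = mex({1, 3}) = 0
G(13) = mex({0, 1, 2, 3}) = 4
G(14) = mex({0, 1, 2}) = 3
G(15) = mex({0, 1, 2}) = 3
G(16) = mex({0, 1, 2, 4}) = 3
G(17) = mex({0, 1, 3, 4}) = 2
G(18) = mex({0, 1, 3, 4}) = 2
G(19) = mex({0, 1, 3, 5}) = 2
G(20) = mex({0, 1, 2, 3, 5}) = 4
G(21) = mex({0, 1, 2, 3, 5}) = 4
G(22) = mex({1, 2, 6}) = 0
G(23) = mex({0, 1, 2, 3, 4, 6}) = 5
G(24) = mex({0, 1, 2, 3, 4}) = 5
G(25) = mex({0, 1, 3, 4, 7}) = 2
G(26) = mex({0, 1, 3, 4, 5, 7}) = 2
G(27) = mex({0, 1, 3, 5}) = 2
G(28) = mex({0, 1, 2, 5}) = 3
G(29) = mex({0, 1, 2, 4, 5, 6}) = 3
G(30) = mex({1, 2, 4, 6}) = 0
G(31) = mex({0, 1, 2, 3, 4, 6}) = 5
G(32) = mex({1, 2, 3, 4, 7}) = 0
G(33) = mex({0, 3, 7}) = 1
G(34) = mex({0, 2, 3, 5, 7}) = 1
Therefore G(34) = 1.

1


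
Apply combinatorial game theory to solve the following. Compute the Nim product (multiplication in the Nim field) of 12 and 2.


Nim multiplication is bilinear over XOR: (u XOR v) * w = (u*w) XOR (v*w).
So we split each operand into its bit components and XOR the pairwise Nim products.
12 = 4 + 8 (as XOR of powers of 2).
2 = 2 (as XOR of powers of 2).
Using the standard Nim-product table on single bits:
  2*2 = 3,   2*4 = 8,   2*8 = 12,
  4*4 = 6,   4*8 = 11,  8*8 = 13,
and  1*x = x (identity), k*l = l*k (commutative).
Pairwise Nim products:
  4 * 2 = 8
  8 * 2 = 12
XOR them: 8 XOR 12 = 4.
Result: 12 * 2 = 4 (in Nim).

4


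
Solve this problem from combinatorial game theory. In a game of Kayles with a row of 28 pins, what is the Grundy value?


Kayles: a move removes 1 or 2 adjacent pins from a contiguous row.
Removing pins from a row of k leaves two independent rows (a, b) with a + b = k - 1 (one pin) or a + b = k - 2 (two pins); an end removal gives a = 0.
By Sprague-Grundy, G(k) = mex{ G(a) XOR G(b) } over all these splits. G(0) = 0.
G(1): splits (0,0):0^0=0 -> mex({0}) = 1
G(2): splits (0,1):0^1=1 (0,0):0^0=0 -> mex({0, 1}) = 2
G(3): splits (0,2):0^2=2 (1,1):1^1=0 (0,1):0^1=1 -> mex({0, 1, 2}) = 3
G(4): splits (0,3):0^3=3 (1,2):1^2=3 (0,2):0^2=2 (1,1):1^1=0 -> mex({0, 2, 3}) = 1
G(5): splits (0,4):0^1=1 (1,3):1^3=2 (2,2):2^2=0 (0,3):0^3=3 (1,2):1^2=3 -> mex({0, 1, 2, 3}) = 4
G(6) = mex({0, 1, 2, 4}) = 3
G(7) = mex({0, 1, 3, 4, 5}) = 2
G(8) = mex({0, 2, 3, 5, 6}) = 1
G(9) = mex({0, 1, 2, 3, 6, 7}) = 4
G(10) = mex({0, 1, 3, 4, 5, 7}) = 2
G(11) = mex({0, 1, 2, 3, 4, 5}) = 6
G(12) = mex({0, 1, 2, 3, 5, 6, 7}) = 4
G(13) = mex({0, 2, 3, 4, 6, 7}) = 1
G(14) = mex({0, 1, 4, 5, 6, 7}) = 2
G(15) = mex({0, 1, 2, 3, 4, 5, 6}) = 7
G(16) = mex({0, 2, 3, 5, 6, 7}) = 1
G(17) = mex({0, 1, 2, 3, 5, 6, 7}) = 4
G(18) = mex({0, 1, 2, 4, 5, 6}) = 3
G(19) = mex({0, 1, 3, 4, 5, 7}) = 2
G(20) = mex({0, 2, 3, 4, 5, 6, 7}) = 1
G(21) = mex({0, 1, 2, 3, 5, 6, 7}) = 4
G(22) = mex({0, 1, 2, 3, 4, 5, 7}) = 6
G(23) = mex({0, 1, 2, 3, 4, 5, 6}) = 7
G(24) = mex({0, 1, 2, 3, 5, 6, 7}) = 4
G(25) = mex({0, 2, 3, 4, 6, 7}) = 1
G(26) = mex({0, 1, 3, 4, 5, 6, 7}) = 2
G(27) = mex({0, 1, 2, 3, 4, 5, 6, 7}) = 8
G(28) = mex({0, 1, 2, 3, 4, 6, 7, 8}) = 5
Therefore G(28) = 5.

5


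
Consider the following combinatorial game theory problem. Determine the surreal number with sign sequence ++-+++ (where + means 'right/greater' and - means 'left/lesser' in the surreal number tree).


Sign expansion: ++-+++
Rule: track bounds (lo, hi), initially (-inf, +inf). On '+', the current value becomes lo and we move to the simplest number in (value, hi): value + 1 if hi = +inf, otherwise the midpoint (value + hi)/2. On '-', the current value becomes hi and we move to value - 1 if lo = -inf, otherwise the midpoint (lo + value)/2.
Start at 0.
Step 1: sign = +, move right. Bounds: (0, +inf). Value = 1
Step 2: sign = +, move right. Bounds: (1, +inf). Value = 2
Step 3: sign = -, move left. Bounds: (1, 2). Value = 3/2
Step 4: sign = +, move right. Bounds: (3/2, 2). Value = 7/4
Step 5: sign = +, move right. Bounds: (7/4, 2). Value = 15/8
Step 6: sign = +, move right. Bounds: (15/8, 2). Value = 31/16
The surreal number with sign expansion ++-+++ is 31/16.

31/16


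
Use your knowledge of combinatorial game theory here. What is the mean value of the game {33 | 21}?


Game = {33 | 21}, a switch {a | b} with numbers a > b.
Its thermograph has left wall a - t and right wall b + t, which meet at t = (a - b)/2, where both equal (a + b)/2. So the mast (mean value) is at (a + b)/2.
Mean = (33 + (21))/2 = 54/2 = 27

27


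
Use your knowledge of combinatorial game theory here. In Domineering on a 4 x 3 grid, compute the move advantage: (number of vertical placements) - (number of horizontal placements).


Board is 4 x 3 (rows x cols).
Left (vertical) placements: (rows-1) * cols = 3 * 3 = 9
Right (horizontal) placements: rows * (cols-1) = 4 * 2 = 8
Advantage = Left - Right = 9 - 8 = 1

1


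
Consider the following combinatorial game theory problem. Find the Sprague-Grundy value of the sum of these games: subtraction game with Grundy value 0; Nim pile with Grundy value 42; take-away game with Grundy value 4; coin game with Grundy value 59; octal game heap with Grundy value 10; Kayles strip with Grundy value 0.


By the Sprague-Grundy theorem, the Grundy value of a sum of games is the XOR of individual Grundy values.
subtraction game: Grundy value = 0. Running XOR: 0 XOR 0 = 0
Nim pile: Grundy value = 42. Running XOR: 0 XOR 42 = 42
take-away game: Grundy value = 4. Running XOR: 42 XOR 4 = 46
coin game: Grundy value = 59. Running XOR: 46 XOR 59 = 21
octal game heap: Grundy value = 10. Running XOR: 21 XOR 10 = 31
Kayles strip: Grundy value = 0. Running XOR: 31 XOR 0 = 31
The combined Grundy value is 31.

31


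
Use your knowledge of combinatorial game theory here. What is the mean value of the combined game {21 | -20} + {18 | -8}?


G1 = {21 | -20}, G2 = {18 | -8}
Each is a switch {a | b} with numbers a > b; its mean value is (a + b)/2, and mean value is additive over game sums: m(G1 + G2) = m(G1) + m(G2).
Mean of G1 = (21 + (-20))/2 = 1/2 = 1/2
Mean of G2 = (18 + (-8))/2 = 10/2 = 5
Mean of G1 + G2 = 1/2 + 5 = 11/2

11/2


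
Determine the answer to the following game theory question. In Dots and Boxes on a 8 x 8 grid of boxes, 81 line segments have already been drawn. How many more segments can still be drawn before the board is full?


Grid: 8 x 8 boxes, i.e. 9 rows and 9 columns of dots.
Horizontal edges: (rows + 1) * cols = 9 * 8 = 72
Vertical edges: rows * (cols + 1) = 8 * 9 = 72
Total edges: 72 + 72 = 144
Edges drawn: 81
Remaining: 144 - 81 = 63

63


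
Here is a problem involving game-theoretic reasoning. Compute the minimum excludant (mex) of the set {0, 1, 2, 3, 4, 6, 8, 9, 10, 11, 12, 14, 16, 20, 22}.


Set = {0, 1, 2, 3, 4, 6, 8, 9, 10, 11, 12, 14, 16, 20, 22}
0 is in the set.
1 is in the set.
2 is in the set.
3 is in the set.
4 is in the set.
5 is NOT in the set. This is the mex.
mex = 5

5


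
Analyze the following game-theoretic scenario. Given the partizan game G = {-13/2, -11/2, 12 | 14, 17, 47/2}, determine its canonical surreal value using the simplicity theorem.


Left options: {-13/2, -11/2, 12}, max = 12
Right options: {14, 17, 47/2}, min = 14
All options are numbers and max(Left) < min(Right), so by the simplicity theorem the value is the simplest (earliest-born) number strictly between 12 and 14.
The only integer strictly between 12 and 14 is 13.
No non-integer in the interval can be simpler: if x is a non-integer in the interval, then floor(x) or ceil(x) also lies in the interval (the interval contains an integer), and both are proper prefixes of x's sign expansion, i.e. born earlier. So the game value is 13.
Game value = 13

13


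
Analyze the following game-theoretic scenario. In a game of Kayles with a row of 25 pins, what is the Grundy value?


Kayles: a move removes 1 or 2 adjacent pins from a contiguous row.
Removing pins from a row of k leaves two independent rows (a, b) with a + b = k - 1 (one pin) or a + b = k - 2 (two pins); an end removal gives a = 0.
By Sprague-Grundy, G(k) = mex{ G(a) XOR G(b) } over all these splits. G(0) = 0.
G(1): splits (0,0):0^0=0 -> mex({0}) = 1
G(2): splits (0,1):0^1=1 (0,0):0^0=0 -> mex({0, 1}) = 2
G(3): splits (0,2):0^2=2 (1,1):1^1=0 (0,1):0^1=1 -> mex({0, 1, 2}) = 3
G(4): splits (0,3):0^3=3 (1,2):1^2=3 (0,2):0^2=2 (1,1):1^1=0 -> mex({0, 2, 3}) = 1
G(5): splits (0,4):0^1=1 (1,3):1^3=2 (2,2):2^2=0 (0,3):0^3=3 (1,2):1^2=3 -> mex({0, 1, 2, 3}) = 4
G(6) = mex({0, 1, 2, 4}) = 3
G(7) = mex({0, 1, 3, 4, 5}) = 2
G(8) = mex({0, 2, 3, 5, 6}) = 1
G(9) = mex({0, 1, 2, 3, 6, 7}) = 4
G(10) = mex({0, 1, 3, 4, 5, 7}) = 2
G(11) = mex({0, 1, 2, 3, 4, 5}) = 6
G(12) = mex({0, 1, 2, 3, 5, 6, 7}) = 4
G(13) = mex({0, 2, 3, 4, 6, 7}) = 1
G(14) = mex({0, 1, 4, 5, 6, 7}) = 2
G(15) = mex({0, 1, 2, 3, 4, 5, 6}) = 7
G(16) = mex({0, 2, 3, 5, 6, 7}) = 1
G(17) = mex({0, 1, 2, 3, 5, 6, 7}) = 4
G(18) = mex({0, 1, 2, 4, 5, 6}) = 3
G(19) = mex({0, 1, 3, 4, 5, 7}) = 2
G(20) = mex({0, 2, 3, 4, 5, 6, 7}) = 1
G(21) = mex({0, 1, 2, 3, 5, 6, 7}) = 4
G(22) = mex({0, 1, 2, 3, 4, 5, 7}) = 6
G(23) = mex({0, 1, 2, 3, 4, 5, 6}) = 7
G(24) = mex({0, 1, 2, 3, 5, 6, 7}) = 4
G(25) = mex({0, 2, 3, 4, 6, 7}) = 1
Therefore G(25) = 1.

1


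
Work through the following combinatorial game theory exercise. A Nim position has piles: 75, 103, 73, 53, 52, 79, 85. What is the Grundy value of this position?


We need the XOR (exclusive or) of all pile sizes.
After XOR-ing pile 1 (size 75): 0 XOR 75 = 75
After XOR-ing pile 2 (size 103): 75 XOR 103 = 44
After XOR-ing pile 3 (size 73): 44 XOR 73 = 101
After XOR-ing pile 4 (size 53): 101 XOR 53 = 80
After XOR-ing pile 5 (size 52): 80 XOR 52 = 100
After XOR-ing pile 6 (size 79): 100 XOR 79 = 43
After XOR-ing pile 7 (size 85): 43 XOR 85 = 126
The Nim-value of this position is 126.

126


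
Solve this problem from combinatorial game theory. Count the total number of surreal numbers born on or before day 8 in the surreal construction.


Day 0: {|} = 0 is born. Count = 1.
Day n: the number of surreal numbers born by day n is 2^(n+1) - 1.
By day 0: 2^1 - 1 = 1
By day 1: 2^2 - 1 = 3
By day 2: 2^3 - 1 = 7
By day 3: 2^4 - 1 = 15
By day 4: 2^5 - 1 = 31
By day 5: 2^6 - 1 = 63
By day 6: 2^7 - 1 = 127
By day 7: 2^8 - 1 = 255
By day 8: 2^9 - 1 = 511
By day 8: 511 surreal numbers.

511


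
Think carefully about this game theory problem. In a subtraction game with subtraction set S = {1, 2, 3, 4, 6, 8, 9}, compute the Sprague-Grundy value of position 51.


The subtraction set is S = {1, 2, 3, 4, 6, 8, 9}.
G(k) = mex{ G(k - s) : s in S, s <= k }. We compute iteratively: G(0) = 0.
G(1) = mex({0}) = 1
G(2) = mex({0, 1}) = 2
G(3) = mex({0, 1, 2}) = 3
G(4) = mex({0, 1, 2, 3}) = 4
G(5) = mex({1, 2, 3, 4}) = 0
G(6) = mex({0, 2, 3, 4}) = 1
G(7) = mex({0, 1, 3, 4}) = 2
G(8) = mex({0, 1, 2, 4}) = 3
G(9) = mex({0, 1, 2, 3}) = 4
G(10) = mex({1, 2, 3, 4}) = 0
G(11) = mex({0, 2, 3, 4}) = 1
G(12) = mex({0, 1, 3, 4}) = 2
G(13) = mex({0, 1, 2, 4}) = 3
Observe that G(5)..G(13) = 0, 1, 2, 3, 4, 0, 1, 2, 3 repeats G(0)..G(8) = 0, 1, 2, 3, 4, 0, 1, 2, 3.
For k >= max(S) = 9, G(k) is determined by the previous 9 values G(k-9)..G(k-1); a window of 9 consecutive values has recurred shifted by 5, so by induction G(k + 5) = G(k) for all k >= 0: the sequence is periodic from the start with period 5.
One period: G(0..4) = 0, 1, 2, 3, 4.
51 mod 5 = 1, so G(51) = G(1) = 1.

1


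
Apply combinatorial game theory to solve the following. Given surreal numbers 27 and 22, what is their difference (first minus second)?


x = 27, y = 22
x - y = 27 - 22 = 5

5


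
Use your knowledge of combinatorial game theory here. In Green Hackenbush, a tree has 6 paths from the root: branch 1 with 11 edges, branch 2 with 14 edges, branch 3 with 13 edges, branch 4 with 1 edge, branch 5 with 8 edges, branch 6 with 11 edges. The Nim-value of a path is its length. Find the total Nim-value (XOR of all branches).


The tree has 6 branches from the ground vertex.
In Green Hackenbush, the Nim-value of a simple path of length k is k.
Branch 1: length 11, Nim-value = 11
Branch 2: length 14, Nim-value = 14
Branch 3: length 13, Nim-value = 13
Branch 4: length 1, Nim-value = 1
Branch 5: length 8, Nim-value = 8
Branch 6: length 11, Nim-value = 11
Total Nim-value = XOR of all branch values:
0 XOR 11 = 11
11 XOR 14 = 5
5 XOR 13 = 8
8 XOR 1 = 9
9 XOR 8 = 1
1 XOR 11 = 10
Nim-value of the tree = 10

10


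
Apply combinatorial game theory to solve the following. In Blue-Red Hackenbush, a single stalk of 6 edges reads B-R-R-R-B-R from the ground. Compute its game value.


Edges (from ground): B-R-R-R-B-R
By Berlekamp's sign-expansion rule, a Blue-Red Hackenbush stalk has the value of the surreal number whose sign sequence is the edge sequence with B -> + and R -> -.
Sign sequence: +---+-
Trace the sign expansion in the surreal number tree, starting from 0:
Edge 1: B (sign +) -> bounds (0, +inf), value = 1
Edge 2: R (sign -) -> bounds (0, 1), value = 1/2
Edge 3: R (sign -) -> bounds (0, 1/2), value = 1/4
Edge 4: R (sign -) -> bounds (0, 1/4), value = 1/8
Edge 5: B (sign +) -> bounds (1/8, 1/4), value = 3/16
Edge 6: R (sign -) -> bounds (1/8, 3/16), value = 5/32
Game value = 5/32

5/32


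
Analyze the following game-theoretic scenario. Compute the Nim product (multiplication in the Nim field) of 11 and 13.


Nim multiplication is bilinear over XOR: (u XOR v) * w = (u*w) XOR (v*w).
So we split each operand into its bit components and XOR the pairwise Nim products.
11 = 1 + 2 + 8 (as XOR of powers of 2).
13 = 1 + 4 + 8 (as XOR of powers of 2).
Using the standard Nim-product table on single bits:
  2*2 = 3,   2*4 = 8,   2*8 = 12,
  4*4 = 6,   4*8 = 11,  8*8 = 13,
and  1*x = x (identity), k*l = l*k (commutative).
Pairwise Nim products:
  1 * 1 = 1
  1 * 4 = 4
  1 * 8 = 8
  2 * 1 = 2
  2 * 4 = 8
  2 * 8 = 12
  8 * 1 = 8
  8 * 4 = 11
  8 * 8 = 13
XOR them: 1 XOR 4 XOR 8 XOR 2 XOR 8 XOR 12 XOR 8 XOR 11 XOR 13 = 5.
Result: 11 * 13 = 5 (in Nim).

5


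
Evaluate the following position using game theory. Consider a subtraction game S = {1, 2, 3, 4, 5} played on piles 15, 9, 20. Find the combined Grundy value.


Subtraction set: {1, 2, 3, 4, 5}
For this subtraction set, G(n) = n mod 6 (period = max + 1 = 6).
Pile 1 (size 15): G(15) = 15 mod 6 = 3
Pile 2 (size 9): G(9) = 9 mod 6 = 3
Pile 3 (size 20): G(20) = 20 mod 6 = 2
Total Grundy value = XOR of all: 3 XOR 3 XOR 2 = 2

2


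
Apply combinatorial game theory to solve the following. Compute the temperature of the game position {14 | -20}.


The game is {14 | -20}, a switch {a | b} with numbers a > b.
Cooling {a | b} by t gives {a - t | b + t}, which stops being hot when a - t = b + t, i.e. at t = (a - b)/2. So the temperature of a switch is (a - b)/2.
Temperature = (Left option - Right option) / 2
= (14 - (-20)) / 2
= 34 / 2
= 17

17


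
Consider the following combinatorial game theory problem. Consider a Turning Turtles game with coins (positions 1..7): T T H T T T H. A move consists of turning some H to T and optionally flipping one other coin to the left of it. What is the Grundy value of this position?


Coins: T T H T T T H
Key fact: a single head at position k behaves exactly like a Nim heap of size k (turning it to T and optionally flipping a coin at j < k corresponds to moving the heap from k to j, or to 0), and heads combine as a disjunctive sum (two heads at the same place would cancel, matching j XOR j = 0). So the Nim-value is the XOR of the 1-indexed positions of the heads.
Face-up positions (1-indexed): [3, 7]
XOR 0 with 3: 0 XOR 3 = 3
XOR 3 with 7: 3 XOR 7 = 4
Nim-value = 4

4


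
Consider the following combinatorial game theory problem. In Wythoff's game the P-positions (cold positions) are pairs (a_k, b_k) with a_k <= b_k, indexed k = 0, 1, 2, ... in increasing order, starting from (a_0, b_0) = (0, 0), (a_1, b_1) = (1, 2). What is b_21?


By Wythoff's theorem, a_k = floor(k * phi) and b_k = floor(k * phi^2) = a_k + k, where phi = (1 + sqrt(5))/2 is the golden ratio.
phi = (1 + sqrt(5))/2 = 1.618034
phi^2 = phi + 1 = 2.618034
k = 21
k * phi^2 = 21 * 2.618034 = 54.978714
b_21 = floor(k * phi^2) = 54 (check: a_21 + k = 33 + 21 = 54)

54


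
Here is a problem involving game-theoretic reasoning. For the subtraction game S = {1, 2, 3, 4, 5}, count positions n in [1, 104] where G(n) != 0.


Subtraction set S = {1, 2, 3, 4, 5}, so G(n) = n mod 6.
G(n) = 0 when n is a multiple of 6.
Multiples of 6 in [1, 104]: 17
N-positions (nonzero Grundy) = 104 - 17 = 87

87


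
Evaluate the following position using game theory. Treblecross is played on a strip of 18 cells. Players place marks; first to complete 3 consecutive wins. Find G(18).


Treblecross: place X on empty cells; 3-in-a-row wins.
Playing within two cells of an existing X lets the opponent win at once, so sensible play treats the cells i-2..i+2 around each X as dead. The player left with no safe cell loses, so this is a normal-play take-away game on strips of safe cells.
Placing X at cell i (0-indexed) of a strip of k safe cells leaves independent strips of sizes max(0, i-2) and max(0, k-i-3). Hence G(k) = mex{ G(max(0,i-2)) XOR G(max(0,k-i-3)) : 0 <= i < k }, with G(0) = 0.
G(1): splits (0,0):0^0=0 -> mex({0}) = 1
G(2): splits (0,0):0^0=0 -> mex({0}) = 1
G(3): splits (0,0):0^0=0 -> mex({0}) = 1
G(4): splits (0,1):0^1=1 (0,0):0^0=0 -> mex({0, 1}) = 2
G(5): splits (0,2):0^1=1 (0,1):0^1=1 (0,0):0^0=0 -> mex({0, 1}) = 2
G(6) = mex({1}) = 0
G(7) = mex({0, 1, 2}) = 3
G(8) = mex({0, 1, 2}) = 3
G(9) = mex({0, 2}) = 1
G(10) = mex({0, 2, 3}) = 1
G(11) = mex({0, 3}) = 1
G(12) = mex({1, 3}) = 0
G(13) = mex({0, 1, 2, 3}) = 4
G(14) = mex({0, 1, 2}) = 3
G(15) = mex({0, 1, 2}) = 3
G(16) = mex({0, 1, 2, 4}) = 3
G(17) = mex({0, 1, 3, 4}) = 2
G(18) = mex({0, 1, 3, 4}) = 2
Therefore G(18) = 2.

2


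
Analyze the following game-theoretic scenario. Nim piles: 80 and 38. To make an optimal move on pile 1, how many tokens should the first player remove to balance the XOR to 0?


Piles: 80 and 38
Current XOR: 80 XOR 38 = 118 (non-zero, so this is an N-position).
To make the XOR zero, we need to find a move that balances the piles.
For pile 1 (size 80): target = 80 XOR 118 = 38
We reduce pile 1 from 80 to 38.
Tokens removed: 80 - 38 = 42
Verification: 38 XOR 38 = 0

42


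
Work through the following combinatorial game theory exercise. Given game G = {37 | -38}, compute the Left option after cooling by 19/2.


Original game: {37 | -38} (a switch {a | b} with a > b).
Cooling by t (for t below the temperature (a - b)/2 = 75/2) taxes each move by t: {a | b} cooled by t is {a - t | b + t}.
Cooling amount: t = 19/2
Cooled Left option: 37 - 19/2 = 55/2
Cooled Right option: -38 + 19/2 = -57/2
Cooled game: {55/2 | -57/2}
Left option = 55/2

55/2


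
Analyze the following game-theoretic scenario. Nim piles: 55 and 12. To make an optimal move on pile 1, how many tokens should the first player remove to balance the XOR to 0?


Piles: 55 and 12
Current XOR: 55 XOR 12 = 59 (non-zero, so this is an N-position).
To make the XOR zero, we need to find a move that balances the piles.
For pile 1 (size 55): target = 55 XOR 59 = 12
We reduce pile 1 from 55 to 12.
Tokens removed: 55 - 12 = 43
Verification: 12 XOR 12 = 0

43


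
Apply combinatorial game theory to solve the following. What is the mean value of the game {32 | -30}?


Game = {32 | -30}, a switch {a | b} with numbers a > b.
Its thermograph has left wall a - t and right wall b + t, which meet at t = (a - b)/2, where both equal (a + b)/2. So the mast (mean value) is at (a + b)/2.
Mean = (32 + (-30))/2 = 2/2 = 1

1


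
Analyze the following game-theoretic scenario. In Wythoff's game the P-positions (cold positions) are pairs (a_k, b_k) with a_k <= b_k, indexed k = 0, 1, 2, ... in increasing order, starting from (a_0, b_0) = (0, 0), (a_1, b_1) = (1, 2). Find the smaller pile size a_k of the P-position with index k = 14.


By Wythoff's theorem, a_k = floor(k * phi) and b_k = floor(k * phi^2) = a_k + k, where phi = (1 + sqrt(5))/2 is the golden ratio.
phi = (1 + sqrt(5))/2 = 1.618034
k = 14
k * phi = 14 * 1.618034 = 22.652476
a_14 = floor(k * phi) = 22

22


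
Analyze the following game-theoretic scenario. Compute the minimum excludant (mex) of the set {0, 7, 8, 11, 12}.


Set = {0, 7, 8, 11, 12}
0 is in the set.
1 is NOT in the set. This is the mex.
mex = 1

1


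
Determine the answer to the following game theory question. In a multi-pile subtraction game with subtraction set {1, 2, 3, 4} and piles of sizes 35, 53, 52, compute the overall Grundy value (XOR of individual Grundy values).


Subtraction set: {1, 2, 3, 4}
For this subtraction set, G(n) = n mod 5 (period = max + 1 = 5).
Pile 1 (size 35): G(35) = 35 mod 5 = 0
Pile 2 (size 53): G(53) = 53 mod 5 = 3
Pile 3 (size 52): G(52) = 52 mod 5 = 2
Total Grundy value = XOR of all: 0 XOR 3 XOR 2 = 1

1


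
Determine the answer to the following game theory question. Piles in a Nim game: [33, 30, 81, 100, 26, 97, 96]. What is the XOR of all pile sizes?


We need the XOR (exclusive or) of all pile sizes.
After XOR-ing pile 1 (size 33): 0 XOR 33 = 33
After XOR-ing pile 2 (size 30): 33 XOR 30 = 63
After XOR-ing pile 3 (size 81): 63 XOR 81 = 110
After XOR-ing pile 4 (size 100): 110 XOR 100 = 10
After XOR-ing pile 5 (size 26): 10 XOR 26 = 16
After XOR-ing pile 6 (size 97): 16 XOR 97 = 113
After XOR-ing pile 7 (size 96): 113 XOR 96 = 17
The Nim-value of this position is 17.

17


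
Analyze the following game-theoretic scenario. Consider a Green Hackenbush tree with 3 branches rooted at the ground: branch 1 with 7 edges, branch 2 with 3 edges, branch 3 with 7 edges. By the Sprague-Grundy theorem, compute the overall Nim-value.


The tree has 3 branches from the ground vertex.
In Green Hackenbush, the Nim-value of a simple path of length k is k.
Branch 1: length 7, Nim-value = 7
Branch 2: length 3, Nim-value = 3
Branch 3: length 7, Nim-value = 7
Total Nim-value = XOR of all branch values:
0 XOR 7 = 7
7 XOR 3 = 4
4 XOR 7 = 3
Nim-value of the tree = 3

3


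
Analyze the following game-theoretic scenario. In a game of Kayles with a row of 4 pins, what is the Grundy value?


Kayles: a move removes 1 or 2 adjacent pins from a contiguous row.
Removing pins from a row of k leaves two independent rows (a, b) with a + b = k - 1 (one pin) or a + b = k - 2 (two pins); an end removal gives a = 0.
By Sprague-Grundy, G(k) = mex{ G(a) XOR G(b) } over all these splits. G(0) = 0.
G(1): splits (0,0):0^0=0 -> mex({0}) = 1
G(2): splits (0,1):0^1=1 (0,0):0^0=0 -> mex({0, 1}) = 2
G(3): splits (0,2):0^2=2 (1,1):1^1=0 (0,1):0^1=1 -> mex({0, 1, 2}) = 3
G(4): splits (0,3):0^3=3 (1,2):1^2=3 (0,2):0^2=2 (1,1):1^1=0 -> mex({0, 2, 3}) = 1
Therefore G(4) = 1.

1


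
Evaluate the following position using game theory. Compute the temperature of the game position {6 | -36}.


The game is {6 | -36}, a switch {a | b} with numbers a > b.
Cooling {a | b} by t gives {a - t | b + t}, which stops being hot when a - t = b + t, i.e. at t = (a - b)/2. So the temperature of a switch is (a - b)/2.
Temperature = (Left option - Right option) / 2
= (6 - (-36)) / 2
= 42 / 2
= 21

21


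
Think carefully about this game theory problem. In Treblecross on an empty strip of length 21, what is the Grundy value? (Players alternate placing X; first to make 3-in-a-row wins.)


Treblecross: place X on empty cells; 3-in-a-row wins.
Playing within two cells of an existing X lets the opponent win at once, so sensible play treats the cells i-2..i+2 around each X as dead. The player left with no safe cell loses, so this is a normal-play take-away game on strips of safe cells.
Placing X at cell i (0-indexed) of a strip of k safe cells leaves independent strips of sizes max(0, i-2) and max(0, k-i-3). Hence G(k) = mex{ G(max(0,i-2)) XOR G(max(0,k-i-3)) : 0 <= i < k }, with G(0) = 0.
G(1): splits (0,0):0^0=0 -> mex({0}) = 1
G(2): splits (0,0):0^0=0 -> mex({0}) = 1
G(3): splits (0,0):0^0=0 -> mex({0}) = 1
G(4): splits (0,1):0^1=1 (0,0):0^0=0 -> mex({0, 1}) = 2
G(5): splits (0,2):0^1=1 (0,1):0^1=1 (0,0):0^0=0 -> mex({0, 1}) = 2
G(6) = mex({1}) = 0
G(7) = mex({0, 1, 2}) = 3
G(8) = mex({0, 1, 2}) = 3
G(9) = mex({0, 2}) = 1
G(10) = mex({0, 2, 3}) = 1
G(11) = mex({0, 3}) = 1
G(12) = mex({1, 3}) = 0
G(13) = mex({0, 1, 2, 3}) = 4
G(14) = mex({0, 1, 2}) = 3
G(15) = mex({0, 1, 2}) = 3
G(16) = mex({0, 1, 2, 4}) = 3
G(17) = mex({0, 1, 3, 4}) = 2
G(18) = mex({0, 1, 3, 4}) = 2
G(19) = mex({0, 1, 3, 5}) = 2
G(20) = mex({0, 1, 2, 3, 5}) = 4
G(21) = mex({0, 1, 2, 3, 5}) = 4
Therefore G(21) = 4.

4


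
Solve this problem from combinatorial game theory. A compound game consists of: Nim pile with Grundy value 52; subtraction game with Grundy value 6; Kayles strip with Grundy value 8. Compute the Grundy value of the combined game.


By the Sprague-Grundy theorem, the Grundy value of a sum of games is the XOR of individual Grundy values.
Nim pile: Grundy value = 52. Running XOR: 0 XOR 52 = 52
subtraction game: Grundy value = 6. Running XOR: 52 XOR 6 = 50
Kayles strip: Grundy value = 8. Running XOR: 50 XOR 8 = 58
The combined Grundy value is 58.

58


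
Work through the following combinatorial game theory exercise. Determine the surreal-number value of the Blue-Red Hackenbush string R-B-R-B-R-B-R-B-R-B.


Edges (from ground): R-B-R-B-R-B-R-B-R-B
By Berlekamp's sign-expansion rule, a Blue-Red Hackenbush stalk has the value of the surreal number whose sign sequence is the edge sequence with B -> + and R -> -.
Sign sequence: -+-+-+-+-+
Trace the sign expansion in the surreal number tree, starting from 0:
Edge 1: R (sign -) -> bounds (-inf, 0), value = -1
Edge 2: B (sign +) -> bounds (-1, 0), value = -1/2
Edge 3: R (sign -) -> bounds (-1, -1/2), value = -3/4
Edge 4: B (sign +) -> bounds (-3/4, -1/2), value = -5/8
Edge 5: R (sign -) -> bounds (-3/4, -5/8), value = -11/16
Edge 6: B (sign +) -> bounds (-11/16, -5/8), value = -21/32
Edge 7: R (sign -) -> bounds (-11/16, -21/32), value = -43/64
Edge 8: B (sign +) -> bounds (-43/64, -21/32), value = -85/128
Edge 9: R (sign -) -> bounds (-43/64, -85/128), value = -171/256
Edge 10: B (sign +) -> bounds (-171/256, -85/128), value = -341/512
Game value = -341/512

-341/512


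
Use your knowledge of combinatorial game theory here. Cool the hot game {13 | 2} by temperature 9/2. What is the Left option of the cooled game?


Original game: {13 | 2} (a switch {a | b} with a > b).
Cooling by t (for t below the temperature (a - b)/2 = 11/2) taxes each move by t: {a | b} cooled by t is {a - t | b + t}.
Cooling amount: t = 9/2
Cooled Left option: 13 - 9/2 = 17/2
Cooled Right option: 2 + 9/2 = 13/2
Cooled game: {17/2 | 13/2}
Left option = 17/2

17/2


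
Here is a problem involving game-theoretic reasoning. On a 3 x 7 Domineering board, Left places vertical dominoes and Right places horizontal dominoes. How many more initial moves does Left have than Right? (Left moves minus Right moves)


Board is 3 x 7 (rows x cols).
Left (vertical) placements: (rows-1) * cols = 2 * 7 = 14
Right (horizontal) placements: rows * (cols-1) = 3 * 6 = 18
Advantage = Left - Right = 14 - 18 = -4

-4


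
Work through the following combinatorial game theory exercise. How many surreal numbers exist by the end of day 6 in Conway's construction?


Day 0: {|} = 0 is born. Count = 1.
Day n: the number of surreal numbers born by day n is 2^(n+1) - 1.
By day 0: 2^1 - 1 = 1
By day 1: 2^2 - 1 = 3
By day 2: 2^3 - 1 = 7
By day 3: 2^4 - 1 = 15
By day 4: 2^5 - 1 = 31
By day 5: 2^6 - 1 = 63
By day 6: 2^7 - 1 = 127
By day 6: 127 surreal numbers.

127
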